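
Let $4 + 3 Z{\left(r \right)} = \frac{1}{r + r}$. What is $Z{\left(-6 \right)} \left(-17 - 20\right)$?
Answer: $\frac{1813}{36} \approx 50.361$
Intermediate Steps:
$Z{\left(r \right)} = - \frac{4}{3} + \frac{1}{6 r}$ ($Z{\left(r \right)} = - \frac{4}{3} + \frac{1}{3 \left(r + r\right)} = - \frac{4}{3} + \frac{1}{3 \cdot 2 r} = - \frac{4}{3} + \frac{\frac{1}{2} \frac{1}{r}}{3} = - \frac{4}{3} + \frac{1}{6 r}$)
$Z{\left(-6 \right)} \left(-17 - 20\right) = \frac{1 - -48}{6 \left(-6\right)} \left(-17 - 20\right) = \frac{1}{6} \left(- \frac{1}{6}\right) \left(1 + 48\right) \left(-37\right) = \frac{1}{6} \left(- \frac{1}{6}\right) 49 \left(-37\right) = \left(- \frac{49}{36}\right) \left(-37\right) = \frac{1813}{36}$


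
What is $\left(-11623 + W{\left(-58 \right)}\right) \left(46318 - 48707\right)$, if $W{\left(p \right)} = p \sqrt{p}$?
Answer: $27767347 + 138562 i \sqrt{58} \approx 2.7767 \cdot 10^{7} + 1.0553 \cdot 10^{6} i$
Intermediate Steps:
$W{\left(p \right)} = p^{\frac{3}{2}}$
$\left(-11623 + W{\left(-58 \right)}\right) \left(46318 - 48707\right) = \left(-11623 + \left(-58\right)^{\frac{3}{2}}\right) \left(46318 - 48707\right) = \left(-11623 - 58 i \sqrt{58}\right) \left(-2389\right) = 27767347 + 138562 i \sqrt{58}$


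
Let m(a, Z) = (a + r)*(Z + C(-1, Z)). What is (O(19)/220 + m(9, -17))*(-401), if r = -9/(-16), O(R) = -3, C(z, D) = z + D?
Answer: 118109337/880 ≈ 1.3422e+5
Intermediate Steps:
C(z, D) = D + z
r = 9/16 (r = -9*(-1/16) = 9/16 ≈ 0.56250)
m(a, Z) = (-1 + 2*Z)*(9/16 + a) (m(a, Z) = (a + 9/16)*(Z + (Z - 1)) = (9/16 + a)*(Z + (-1 + Z)) = (9/16 + a)*(-1 + 2*Z) = (-1 + 2*Z)*(9/16 + a))
(O(19)/220 + m(9, -17))*(-401) = (-3/220 + (-9/16 - 1*9 + (9/8)*(-17) + 2*(-17)*9))*(-401) = (-3*1/220 + (-9/16 - 9 - 153/8 - 306))*(-401) = (-3/220 - 5355/16)*(-401) = -294537/880*(-401) = 118109337/880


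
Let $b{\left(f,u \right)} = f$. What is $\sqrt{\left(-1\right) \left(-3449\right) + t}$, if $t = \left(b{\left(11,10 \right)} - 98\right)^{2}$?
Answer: $\sqrt{11018} \approx 104.97$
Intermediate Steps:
$t = 7569$ ($t = \left(11 - 98\right)^{2} = \left(-87\right)^{2} = 7569$)
$\sqrt{\left(-1\right) \left(-3449\right) + t} = \sqrt{\left(-1\right) \left(-3449\right) + 7569} = \sqrt{3449 + 7569} = \sqrt{11018}$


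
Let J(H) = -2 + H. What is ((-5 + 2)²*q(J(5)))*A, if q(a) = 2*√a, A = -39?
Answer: -702*√3 ≈ -1215.9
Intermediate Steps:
((-5 + 2)²*q(J(5)))*A = ((-5 + 2)²*(2*√(-2 + 5)))*(-39) = ((-3)²*(2*√3))*(-39) = (9*(2*√3))*(-39) = (18*√3)*(-39) = -702*√3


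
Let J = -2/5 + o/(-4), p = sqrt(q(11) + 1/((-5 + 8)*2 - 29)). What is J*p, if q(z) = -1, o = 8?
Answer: -24*I*sqrt(138)/115 ≈ -2.4516*I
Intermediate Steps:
p = 2*I*sqrt(138)/23 (p = sqrt(-1 + 1/((-5 + 8)*2 - 29)) = sqrt(-1 + 1/(3*2 - 29)) = sqrt(-1 + 1/(6 - 29)) = sqrt(-1 + 1/(-23)) = sqrt(-1 - 1/23) = sqrt(-24/23) = 2*I*sqrt(138)/23 ≈ 1.0215*I)
J = -12/5 (J = -2/5 + 8/(-4) = -2*1/5 + 8*(-1/4) = -2/5 - 2 = -12/5 ≈ -2.4000)
J*p = -24*I*sqrt(138)/115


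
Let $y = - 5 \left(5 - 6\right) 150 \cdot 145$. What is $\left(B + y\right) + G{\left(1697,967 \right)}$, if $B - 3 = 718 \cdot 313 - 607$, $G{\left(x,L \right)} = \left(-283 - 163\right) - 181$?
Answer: $332253$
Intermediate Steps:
$G{\left(x,L \right)} = -627$ ($G{\left(x,L \right)} = -446 - 181 = -627$)
$B = 224130$ ($B = 3 + \left(718 \cdot 313 - 607\right) = 3 + \left(224734 - 607\right) = 3 + 224127 = 224130$)
$y = 108750$ ($y = \left(-5\right) \left(-1\right) 150 \cdot 145 = 5 \cdot 150 \cdot 145 = 750 \cdot 145 = 108750$)
$\left(B + y\right) + G{\left(1697,967 \right)} = \left(224130 + 108750\right) - 627 = 332880 - 627 = 332253$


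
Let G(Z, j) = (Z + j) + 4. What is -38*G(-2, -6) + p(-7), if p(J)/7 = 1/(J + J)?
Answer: 303/2 ≈ 151.50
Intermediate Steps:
p(J) = 7/(2*J) (p(J) = 7/(J + J) = 7/((2*J)) = 7*(1/(2*J)) = 7/(2*J))
G(Z, j) = 4 + Z + j
-38*G(-2, -6) + p(-7) = -38*(4 - 2 - 6) + (7/2)/(-7) = -38*(-4) + (7/2)*(-⅐) = 152 - ½ = 303/2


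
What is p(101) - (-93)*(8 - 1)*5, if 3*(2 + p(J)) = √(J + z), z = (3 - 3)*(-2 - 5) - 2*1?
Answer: 3253 + √11 ≈ 3256.3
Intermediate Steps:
z = -2 (z = 0*(-7) - 2 = 0 - 2 = -2)
p(J) = -2 + √(-2 + J)/3 (p(J) = -2 + √(J - 2)/3 = -2 + √(-2 + J)/3)
p(101) - (-93)*(8 - 1)*5 = (-2 + √(-2 + 101)/3) - (-93)*(8 - 1)*5 = (-2 + √99/3) - (-93)*7*5 = (-2 + (3*√11)/3) - (-93)*35 = (-2 + √11) - 1*(-3255) = (-2 + √11) + 3255 = 3253 + √11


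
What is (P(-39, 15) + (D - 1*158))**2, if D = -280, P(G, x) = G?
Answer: 227529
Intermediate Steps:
(P(-39, 15) + (D - 1*158))**2 = (-39 + (-280 - 1*158))**2 = (-39 + (-280 - 158))**2 = (-39 - 438)**2 = (-477)**2 = 227529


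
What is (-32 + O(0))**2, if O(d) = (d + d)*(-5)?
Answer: 1024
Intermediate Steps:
O(d) = -10*d (O(d) = (2*d)*(-5) = -10*d)
(-32 + O(0))**2 = (-32 - 10*0)**2 = (-32 + 0)**2 = (-32)**2 = 1024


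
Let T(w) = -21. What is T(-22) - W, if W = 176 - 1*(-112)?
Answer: -309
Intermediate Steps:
W = 288 (W = 176 + 112 = 288)
T(-22) - W = -21 - 1*288 = -21 - 288 = -309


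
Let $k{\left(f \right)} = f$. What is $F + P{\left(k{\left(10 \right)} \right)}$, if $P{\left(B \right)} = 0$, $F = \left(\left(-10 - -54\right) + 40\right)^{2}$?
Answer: $7056$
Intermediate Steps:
$F = 7056$ ($F = \left(\left(-10 + 54\right) + 40\right)^{2} = \left(44 + 40\right)^{2} = 84^{2} = 7056$)
$F + P{\left(k{\left(10 \right)} \right)} = 7056 + 0 = 7056$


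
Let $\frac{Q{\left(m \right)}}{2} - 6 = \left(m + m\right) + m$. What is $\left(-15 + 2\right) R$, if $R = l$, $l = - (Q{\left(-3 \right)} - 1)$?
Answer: $-91$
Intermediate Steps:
$Q{\left(m \right)} = 12 + 6 m$ ($Q{\left(m \right)} = 12 + 2 \left(\left(m + m\right) + m\right) = 12 + 2 \left(2 m + m\right) = 12 + 2 \cdot 3 m = 12 + 6 m$)
$l = 7$ ($l = - (\left(12 + 6 \left(-3\right)\right) - 1) = - (\left(12 - 18\right) - 1) = - (-6 - 1) = \left(-1\right) \left(-7\right) = 7$)
$R = 7$
$\left(-15 + 2\right) R = \left(-15 + 2\right) 7 = \left(-13\right) 7 = -91$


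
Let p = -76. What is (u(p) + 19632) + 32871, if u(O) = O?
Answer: 52427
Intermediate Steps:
(u(p) + 19632) + 32871 = (-76 + 19632) + 32871 = 19556 + 32871 = 52427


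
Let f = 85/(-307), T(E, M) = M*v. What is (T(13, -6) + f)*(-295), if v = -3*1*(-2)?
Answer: 3285415/307 ≈ 10702.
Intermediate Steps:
v = 6 (v = -3*(-2) = 6)
T(E, M) = 6*M (T(E, M) = M*6 = 6*M)
f = -85/307 (f = 85*(-1/307) = -85/307 ≈ -0.27687)
(T(13, -6) + f)*(-295) = (6*(-6) - 85/307)*(-295) = (-36 - 85/307)*(-295) = -11137/307*(-295) = 3285415/307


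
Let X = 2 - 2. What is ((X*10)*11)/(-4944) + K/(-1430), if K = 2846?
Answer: -1423/715 ≈ -1.9902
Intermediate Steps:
X = 0
((X*10)*11)/(-4944) + K/(-1430) = ((0*10)*11)/(-4944) + 2846/(-1430) = (0*11)*(-1/4944) + 2846*(-1/1430) = 0*(-1/4944) - 1423/715 = 0 - 1423/715 = -1423/715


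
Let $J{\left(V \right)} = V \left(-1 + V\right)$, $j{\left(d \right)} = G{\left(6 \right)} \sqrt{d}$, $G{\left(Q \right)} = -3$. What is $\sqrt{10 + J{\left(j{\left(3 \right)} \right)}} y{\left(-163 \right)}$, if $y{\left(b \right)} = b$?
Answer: $- 163 \sqrt{37 + 3 \sqrt{3}} \approx -1058.8$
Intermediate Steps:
$j{\left(d \right)} = - 3 \sqrt{d}$
$\sqrt{10 + J{\left(j{\left(3 \right)} \right)}} y{\left(-163 \right)} = \sqrt{10 + - 3 \sqrt{3} \left(-1 - 3 \sqrt{3}\right)} \left(-163\right) = \sqrt{10 - 3 \sqrt{3} \left(-1 - 3 \sqrt{3}\right)} \left(-163\right) = - 163 \sqrt{10 - 3 \sqrt{3} \left(-1 - 3 \sqrt{3}\right)}$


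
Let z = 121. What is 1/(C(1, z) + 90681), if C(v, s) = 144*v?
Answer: 1/90825 ≈ 1.1010e-5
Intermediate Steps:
1/(C(1, z) + 90681) = 1/(144*1 + 90681) = 1/(144 + 90681) = 1/90825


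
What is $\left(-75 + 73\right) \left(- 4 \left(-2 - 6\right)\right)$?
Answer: $-64$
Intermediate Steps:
$\left(-75 + 73\right) \left(- 4 \left(-2 - 6\right)\right) = - 2 \left(\left(-4\right) \left(-8\right)\right) = \left(-2\right) 32 = -64$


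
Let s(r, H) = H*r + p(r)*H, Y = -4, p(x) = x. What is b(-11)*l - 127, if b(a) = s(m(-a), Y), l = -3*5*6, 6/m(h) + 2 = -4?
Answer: -847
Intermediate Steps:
m(h) = -1 (m(h) = 6/(-2 - 4) = 6/(-6) = 6*(-⅙) = -1)
l = -90 (l = -15*6 = -90)
s(r, H) = 2*H*r (s(r, H) = H*r + r*H = H*r + H*r = 2*H*r)
b(a) = 8 (b(a) = 2*(-4)*(-1) = 8)
b(-11)*l - 127 = 8*(-90) - 127 = -720 - 127 = -847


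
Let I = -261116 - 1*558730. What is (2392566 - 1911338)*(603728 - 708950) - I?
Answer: -50634952770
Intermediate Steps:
I = -819846 (I = -261116 - 558730 = -819846)
(2392566 - 1911338)*(603728 - 708950) - I = (2392566 - 1911338)*(603728 - 708950) - 1*(-819846) = 481228*(-105222) + 819846 = -50635772616 + 819846 = -50634952770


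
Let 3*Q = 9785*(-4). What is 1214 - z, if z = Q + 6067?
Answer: 24581/3 ≈ 8193.7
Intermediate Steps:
Q = -39140/3 (Q = (9785*(-4))/3 = (⅓)*(-39140) = -39140/3 ≈ -13047.)
z = -20939/3 (z = -39140/3 + 6067 = -20939/3 ≈ -6979.7)
1214 - z = 1214 - 1*(-20939/3) = 1214 + 20939/3 = 24581/3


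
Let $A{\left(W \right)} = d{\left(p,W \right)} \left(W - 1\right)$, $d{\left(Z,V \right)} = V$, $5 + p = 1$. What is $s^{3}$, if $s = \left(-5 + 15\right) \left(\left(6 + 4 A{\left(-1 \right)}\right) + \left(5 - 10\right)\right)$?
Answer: $729000$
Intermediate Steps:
$p = -4$ ($p = -5 + 1 = -4$)
$A{\left(W \right)} = W \left(-1 + W\right)$ ($A{\left(W \right)} = W \left(W - 1\right) = W \left(-1 + W\right)$)
$s = 90$ ($s = \left(-5 + 15\right) \left(\left(6 + 4 \left(- (-1 - 1)\right)\right) + \left(5 - 10\right)\right) = 10 \left(\left(6 + 4 \left(\left(-1\right) \left(-2\right)\right)\right) - 5\right) = 10 \left(\left(6 + 4 \cdot 2\right) - 5\right) = 10 \left(\left(6 + 8\right) - 5\right) = 10 \left(14 - 5\right) = 10 \cdot 9 = 90$)
$s^{3} = 90^{3} = 729000$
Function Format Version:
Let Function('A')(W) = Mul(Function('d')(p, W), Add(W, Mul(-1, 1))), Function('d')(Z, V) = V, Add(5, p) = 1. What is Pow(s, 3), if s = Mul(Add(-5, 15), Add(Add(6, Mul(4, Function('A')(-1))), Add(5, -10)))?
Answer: 729000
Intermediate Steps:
p = -4 (p = Add(-5, 1) = -4)
Function('A')(W) = Mul(W, Add(-1, W)) (Function('A')(W) = Mul(W, Add(W, Mul(-1, 1))) = Mul(W, Add(W, -1)) = Mul(W, Add(-1, W)))
s = 90 (s = Mul(Add(-5, 15), Add(Add(6, Mul(4, Mul(-1, Add(-1, -1)))), Add(5, -10))) = Mul(10, Add(Add(6, Mul(4, Mul(-1, -2))), -5)) = Mul(10, Add(Add(6, Mul(4, 2)), -5)) = Mul(10, Add(Add(6, 8), -5)) = Mul(10, Add(14, -5)) = Mul(10, 9) = 90)
Pow(s, 3) = Pow(90, 3) = 729000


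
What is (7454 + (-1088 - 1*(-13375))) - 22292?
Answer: -2551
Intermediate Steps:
(7454 + (-1088 - 1*(-13375))) - 22292 = (7454 + (-1088 + 13375)) - 22292 = (7454 + 12287) - 22292 = 19741 - 22292 = -2551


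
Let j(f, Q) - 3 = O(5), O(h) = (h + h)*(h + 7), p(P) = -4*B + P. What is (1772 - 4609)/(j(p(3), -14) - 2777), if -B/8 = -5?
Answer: 2837/2654 ≈ 1.0690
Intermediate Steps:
B = 40 (B = -8*(-5) = 40)
p(P) = -160 + P (p(P) = -4*40 + P = -160 + P)
O(h) = 2*h*(7 + h) (O(h) = (2*h)*(7 + h) = 2*h*(7 + h))
j(f, Q) = 123 (j(f, Q) = 3 + 2*5*(7 + 5) = 3 + 2*5*12 = 3 + 120 = 123)
(1772 - 4609)/(j(p(3), -14) - 2777) = (1772 - 4609)/(123 - 2777) = -2837/(-2654) = -2837*(-1/2654) = 2837/2654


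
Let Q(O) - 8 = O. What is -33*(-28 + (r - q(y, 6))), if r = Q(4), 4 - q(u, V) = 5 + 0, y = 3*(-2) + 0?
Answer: 495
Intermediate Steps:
y = -6 (y = -6 + 0 = -6)
q(u, V) = -1 (q(u, V) = 4 - (5 + 0) = 4 - 1*5 = 4 - 5 = -1)
Q(O) = 8 + O
r = 12 (r = 8 + 4 = 12)
-33*(-28 + (r - q(y, 6))) = -33*(-28 + (12 - 1*(-1))) = -33*(-28 + (12 + 1)) = -33*(-28 + 13) = -33*(-15) = 495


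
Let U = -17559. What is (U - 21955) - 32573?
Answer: -72087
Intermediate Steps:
(U - 21955) - 32573 = (-17559 - 21955) - 32573 = -39514 - 32573 = -72087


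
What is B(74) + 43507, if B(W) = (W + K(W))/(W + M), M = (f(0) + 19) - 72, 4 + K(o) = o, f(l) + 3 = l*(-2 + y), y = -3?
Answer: 43515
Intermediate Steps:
f(l) = -3 - 5*l (f(l) = -3 + l*(-2 - 3) = -3 + l*(-5) = -3 - 5*l)
K(o) = -4 + o
M = -56 (M = ((-3 - 5*0) + 19) - 72 = ((-3 + 0) + 19) - 72 = (-3 + 19) - 72 = 16 - 72 = -56)
B(W) = (-4 + 2*W)/(-56 + W) (B(W) = (W + (-4 + W))/(W - 56) = (-4 + 2*W)/(-56 + W))
B(74) + 43507 = 2*(-2 + 74)/(-56 + 74) + 43507 = 2*72/18 + 43507 = 2*(1/18)*72 + 43507 = 8 + 43507 = 43515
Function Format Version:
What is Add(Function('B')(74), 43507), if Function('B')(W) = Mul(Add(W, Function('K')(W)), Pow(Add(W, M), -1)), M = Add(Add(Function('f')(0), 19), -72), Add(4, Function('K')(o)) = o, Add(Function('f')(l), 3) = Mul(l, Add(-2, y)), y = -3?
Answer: 43515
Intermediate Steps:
Function('f')(l) = Add(-3, Mul(-5, l)) (Function('f')(l) = Add(-3, Mul(l, Add(-2, -3))) = Add(-3, Mul(l, -5)) = Add(-3, Mul(-5, l)))
Function('K')(o) = Add(-4, o)
M = -56 (M = Add(Add(Add(-3, Mul(-5, 0)), 19), -72) = Add(Add(Add(-3, 0), 19), -72) = Add(Add(-3, 19), -72) = Add(16, -72) = -56)
Function('B')(W) = Mul(Pow(Add(-56, W), -1), Add(-4, Mul(2, W))) (Function('B')(W) = Mul(Add(W, Add(-4, W)), Pow(Add(W, -56), -1)) = Mul(Add(-4, Mul(2, W)), Pow(Add(-56, W), -1)) = Mul(Pow(Add(-56, W), -1), Add(-4, Mul(2, W))))
Add(Function('B')(74), 43507) = Add(Mul(2, Pow(Add(-56, 74), -1), Add(-2, 74)), 43507) = Add(Mul(2, Pow(18, -1), 72), 43507) = Add(Mul(2, Rational(1, 18), 72), 43507) = Add(8, 43507) = 43515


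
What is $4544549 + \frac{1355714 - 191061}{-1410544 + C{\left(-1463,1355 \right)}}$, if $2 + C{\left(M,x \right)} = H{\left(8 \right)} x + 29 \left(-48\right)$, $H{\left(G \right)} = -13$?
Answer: $\frac{6496672491944}{1429553} \approx 4.5445 \cdot 10^{6}$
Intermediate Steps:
$C{\left(M,x \right)} = -1394 - 13 x$ ($C{\left(M,x \right)} = -2 - \left(1392 + 13 x\right) = -1394 - 13 x$)
$4544549 + \frac{1355714 - 191061}{-1410544 + C{\left(-1463,1355 \right)}} = 4544549 + \frac{1355714 - 191061}{-1410544 - 19009} = 4544549 + \frac{1164653}{-1410544 - 19009} = 4544549 + \frac{1164653}{-1429553} = 4544549 + 1164653 \left(- \frac{1}{1429553}\right) = 4544549 - \frac{1164653}{1429553} = \frac{6496672491944}{1429553}$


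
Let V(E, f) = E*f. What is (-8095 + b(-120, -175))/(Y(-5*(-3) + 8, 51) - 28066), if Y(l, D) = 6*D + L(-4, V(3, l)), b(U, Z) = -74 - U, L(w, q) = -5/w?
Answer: 32196/111035 ≈ 0.28996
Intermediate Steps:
Y(l, D) = 5/4 + 6*D (Y(l, D) = 6*D - 5/(-4) = 6*D - 5*(-¼) = 6*D + 5/4 = 5/4 + 6*D)
(-8095 + b(-120, -175))/(Y(-5*(-3) + 8, 51) - 28066) = (-8095 + (-74 - 1*(-120)))/((5/4 + 6*51) - 28066) = (-8095 + (-74 + 120))/((5/4 + 306) - 28066) = (-8095 + 46)/(1229/4 - 28066) = -8049/(-111035/4) = -8049*(-4/111035) = 32196/111035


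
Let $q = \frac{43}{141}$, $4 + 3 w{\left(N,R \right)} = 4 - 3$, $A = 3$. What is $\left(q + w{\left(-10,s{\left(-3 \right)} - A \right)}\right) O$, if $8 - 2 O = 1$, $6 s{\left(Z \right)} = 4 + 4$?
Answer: $- \frac{343}{141} \approx -2.4326$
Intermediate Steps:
$s{\left(Z \right)} = \frac{4}{3}$ ($s{\left(Z \right)} = \frac{4 + 4}{6} = \frac{1}{6} \cdot 8 = \frac{4}{3}$)
$w{\left(N,R \right)} = -1$ ($w{\left(N,R \right)} = - \frac{4}{3} + \frac{4 - 3}{3} = - \frac{4}{3} + \frac{1}{3} \cdot 1 = - \frac{4}{3} + \frac{1}{3} = -1$)
$q = \frac{43}{141}$ ($q = 43 \cdot \frac{1}{141} = \frac{43}{141} \approx 0.30496$)
$O = \frac{7}{2}$ ($O = 4 - \frac{1}{2} = \frac{7}{2} \approx 3.5$)
$\left(q + w{\left(-10,s{\left(-3 \right)} - A \right)}\right) O = \left(\frac{43}{141} - 1\right) \frac{7}{2} = \left(- \frac{98}{141}\right) \frac{7}{2} = - \frac{343}{141}$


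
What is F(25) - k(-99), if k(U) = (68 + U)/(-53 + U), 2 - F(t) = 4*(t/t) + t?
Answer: -4135/152 ≈ -27.204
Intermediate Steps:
F(t) = -2 - t (F(t) = 2 - (4*(t/t) + t) = 2 - (4*1 + t) = 2 - (4 + t) = 2 + (-4 - t) = -2 - t)
k(U) = (68 + U)/(-53 + U)
F(25) - k(-99) = (-2 - 1*25) - (68 - 99)/(-53 - 99) = (-2 - 25) - (-31)/(-152) = -27 - (-1)*(-31)/152 = -27 - 1*31/152 = -27 - 31/152 = -4135/152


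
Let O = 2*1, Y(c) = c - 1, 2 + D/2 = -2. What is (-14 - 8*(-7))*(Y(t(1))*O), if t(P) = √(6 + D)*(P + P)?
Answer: -84 + 168*I*√2 ≈ -84.0 + 237.59*I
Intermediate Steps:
D = -8 (D = -4 + 2*(-2) = -4 - 4 = -8)
t(P) = 2*I*P*√2 (t(P) = √(6 - 8)*(P + P) = √(-2)*(2*P) = (I*√2)*(2*P) = 2*I*P*√2)
Y(c) = -1 + c
O = 2
(-14 - 8*(-7))*(Y(t(1))*O) = (-14 - 8*(-7))*((-1 + 2*I*1*√2)*2) = (-14 + 56)*((-1 + 2*I*√2)*2) = 42*(-2 + 4*I*√2) = -84 + 168*I*√2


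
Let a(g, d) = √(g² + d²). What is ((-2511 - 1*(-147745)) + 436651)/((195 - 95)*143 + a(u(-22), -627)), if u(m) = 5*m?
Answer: 756450500/18553161 - 581885*√3349/18553161 ≈ 38.957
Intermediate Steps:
a(g, d) = √(d² + g²)
((-2511 - 1*(-147745)) + 436651)/((195 - 95)*143 + a(u(-22), -627)) = ((-2511 - 1*(-147745)) + 436651)/((195 - 95)*143 + √((-627)² + (5*(-22))²)) = ((-2511 + 147745) + 436651)/(100*143 + √(393129 + (-110)²)) = (145234 + 436651)/(14300 + √(393129 + 12100)) = 581885/(14300 + √405229) = 581885/(14300 + 11*√3349)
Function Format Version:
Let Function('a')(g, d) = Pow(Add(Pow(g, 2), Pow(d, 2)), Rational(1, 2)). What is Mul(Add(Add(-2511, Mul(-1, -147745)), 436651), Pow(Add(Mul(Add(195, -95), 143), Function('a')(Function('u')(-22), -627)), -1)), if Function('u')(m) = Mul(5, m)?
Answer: Add(Rational(756450500, 18553161), Mul(Rational(-581885, 18553161), Pow(3349, Rational(1, 2)))) ≈ 38.957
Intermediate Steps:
Function('a')(g, d) = Pow(Add(Pow(d, 2), Pow(g, 2)), Rational(1, 2))
Mul(Add(Add(-2511, Mul(-1, -147745)), 436651), Pow(Add(Mul(Add(195, -95), 143), Function('a')(Function('u')(-22), -627)), -1)) = Mul(Add(Add(-2511, Mul(-1, -147745)), 436651), Pow(Add(Mul(Add(195, -95), 143), Pow(Add(Pow(-627, 2), Pow(Mul(5, -22), 2)), Rational(1, 2))), -1)) = Mul(Add(Add(-2511, 147745), 436651), Pow(Add(Mul(100, 143), Pow(Add(393129, Pow(-110, 2)), Rational(1, 2))), -1)) = Mul(Add(145234, 436651), Pow(Add(14300, Pow(Add(393129, 12100), Rational(1, 2))), -1)) = Mul(581885, Pow(Add(14300, Pow(405229, Rational(1, 2))), -1)) = Mul(581885, Pow(Add(14300, Mul(11, Pow(3349, Rational(1, 2)))), -1))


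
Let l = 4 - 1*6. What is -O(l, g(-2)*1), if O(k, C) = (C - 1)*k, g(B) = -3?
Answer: -8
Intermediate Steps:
l = -2 (l = 4 - 6 = -2)
O(k, C) = k*(-1 + C) (O(k, C) = (-1 + C)*k = k*(-1 + C))
-O(l, g(-2)*1) = -(-2)*(-1 - 3*1) = -(-2)*(-1 - 3) = -(-2)*(-4) = -1*8 = -8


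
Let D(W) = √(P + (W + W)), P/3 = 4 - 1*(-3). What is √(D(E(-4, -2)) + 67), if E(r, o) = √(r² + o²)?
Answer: √(67 + √(21 + 4*√5)) ≈ 8.5131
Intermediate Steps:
P = 21 (P = 3*(4 - 1*(-3)) = 3*(4 + 3) = 3*7 = 21)
E(r, o) = √(o² + r²)
D(W) = √(21 + 2*W) (D(W) = √(21 + (W + W)) = √(21 + 2*W))
√(D(E(-4, -2)) + 67) = √(√(21 + 2*√((-2)² + (-4)²)) + 67) = √(√(21 + 2*√(4 + 16)) + 67) = √(√(21 + 2*√20) + 67) = √(√(21 + 2*(2*√5)) + 67) = √(√(21 + 4*√5) + 67) = √(67 + √(21 + 4*√5))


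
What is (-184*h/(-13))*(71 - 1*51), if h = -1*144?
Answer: -529920/13 ≈ -40763.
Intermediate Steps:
h = -144
(-184*h/(-13))*(71 - 1*51) = (-(-26496)/(-13))*(71 - 1*51) = (-(-26496)*(-1)/13)*(71 - 51) = -184*144/13*20 = -26496/13*20 = -529920/13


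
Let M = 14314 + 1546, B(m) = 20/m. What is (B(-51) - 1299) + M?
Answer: 742591/51 ≈ 14561.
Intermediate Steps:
M = 15860
(B(-51) - 1299) + M = (20/(-51) - 1299) + 15860 = (20*(-1/51) - 1299) + 15860 = (-20/51 - 1299) + 15860 = -66269/51 + 15860 = 742591/51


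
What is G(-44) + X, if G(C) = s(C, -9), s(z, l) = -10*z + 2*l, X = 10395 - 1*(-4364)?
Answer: 15181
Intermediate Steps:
X = 14759 (X = 10395 + 4364 = 14759)
G(C) = -18 - 10*C (G(C) = -10*C + 2*(-9) = -10*C - 18 = -18 - 10*C)
G(-44) + X = (-18 - 10*(-44)) + 14759 = (-18 + 440) + 14759 = 422 + 14759 = 15181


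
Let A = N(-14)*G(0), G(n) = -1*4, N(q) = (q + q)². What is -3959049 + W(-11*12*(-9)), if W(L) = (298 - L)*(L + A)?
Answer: -2225329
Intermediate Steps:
N(q) = 4*q² (N(q) = (2*q)² = 4*q²)
G(n) = -4
A = -3136 (A = (4*(-14)²)*(-4) = (4*196)*(-4) = 784*(-4) = -3136)
W(L) = (-3136 + L)*(298 - L) (W(L) = (298 - L)*(L - 3136) = (298 - L)*(-3136 + L) = (-3136 + L)*(298 - L))
-3959049 + W(-11*12*(-9)) = -3959049 + (-934528 - (-11*12*(-9))² + 3434*(-11*12*(-9))) = -3959049 + (-934528 - (-132*(-9))² + 3434*(-132*(-9))) = -3959049 + (-934528 - 1*1188² + 3434*1188) = -3959049 + (-934528 - 1*1411344 + 4079592) = -3959049 + (-934528 - 1411344 + 4079592) = -3959049 + 1733720 = -2225329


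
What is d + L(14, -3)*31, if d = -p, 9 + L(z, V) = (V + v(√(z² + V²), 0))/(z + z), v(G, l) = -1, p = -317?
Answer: 235/7 ≈ 33.571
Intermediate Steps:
L(z, V) = -9 + (-1 + V)/(2*z) (L(z, V) = -9 + (V - 1)/(z + z) = -9 + (-1 + V)/((2*z)) = -9 + (-1 + V)*(1/(2*z)) = -9 + (-1 + V)/(2*z))
d = 317 (d = -1*(-317) = 317)
d + L(14, -3)*31 = 317 + ((½)*(-1 - 3 - 18*14)/14)*31 = 317 + ((½)*(1/14)*(-1 - 3 - 252))*31 = 317 + ((½)*(1/14)*(-256))*31 = 317 - 64/7*31 = 317 - 1984/7 = 235/7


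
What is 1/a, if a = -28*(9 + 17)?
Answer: -1/728 ≈ -0.0013736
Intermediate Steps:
a = -728 (a = -28*26 = -728)
1/a = 1/(-728) = -1/728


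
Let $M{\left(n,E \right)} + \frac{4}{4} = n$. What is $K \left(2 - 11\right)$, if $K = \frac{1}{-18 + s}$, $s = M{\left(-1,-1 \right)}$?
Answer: $\frac{9}{20} \approx 0.45$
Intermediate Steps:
$M{\left(n,E \right)} = -1 + n$
$s = -2$ ($s = -1 - 1 = -2$)
$K = - \frac{1}{20}$ ($K = \frac{1}{-18 - 2} = \frac{1}{-20} = - \frac{1}{20} \approx -0.05$)
$K \left(2 - 11\right) = - \frac{2 - 11}{20} = \left(- \frac{1}{20}\right) \left(-9\right) = \frac{9}{20}$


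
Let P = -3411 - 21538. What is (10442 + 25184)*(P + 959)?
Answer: -854667740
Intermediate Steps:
P = -24949
(10442 + 25184)*(P + 959) = (10442 + 25184)*(-24949 + 959) = 35626*(-23990) = -854667740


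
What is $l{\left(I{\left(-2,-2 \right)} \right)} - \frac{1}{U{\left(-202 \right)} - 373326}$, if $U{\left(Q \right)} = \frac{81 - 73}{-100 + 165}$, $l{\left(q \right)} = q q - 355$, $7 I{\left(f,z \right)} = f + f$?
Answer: $- \frac{421721973793}{1189042918} \approx -354.67$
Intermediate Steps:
$I{\left(f,z \right)} = \frac{2 f}{7}$ ($I{\left(f,z \right)} = \frac{f + f}{7} = \frac{2 f}{7}$)
$l{\left(q \right)} = -355 + q^{2}$ ($l{\left(q \right)} = q^{2} - 355 = -355 + q^{2}$)
$U{\left(Q \right)} = \frac{8}{65}$
$l{\left(I{\left(-2,-2 \right)} \right)} - \frac{1}{U{\left(-202 \right)} - 373326} = \left(-355 + \left(\frac{2}{7} \left(-2\right)\right)^{2}\right) - \frac{1}{\frac{8}{65} - 373326} = \left(-355 + \left(- \frac{4}{7}\right)^{2}\right) - \frac{1}{- \frac{24266182}{65}} = \left(-355 + \frac{16}{49}\right) - - \frac{65}{24266182} = - \frac{17379}{49} + \frac{65}{24266182} = - \frac{421721973793}{1189042918}$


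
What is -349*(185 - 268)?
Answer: 28967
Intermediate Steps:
-349*(185 - 268) = -349*(-83) = 28967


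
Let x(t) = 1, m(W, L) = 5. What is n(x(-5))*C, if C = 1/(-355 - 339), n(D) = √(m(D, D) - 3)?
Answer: -√2/694 ≈ -0.0020378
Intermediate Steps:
n(D) = √2 (n(D) = √(5 - 3) = √2)
C = -1/694 (C = 1/(-694) = -1/694 ≈ -0.0014409)
n(x(-5))*C = √2*(-1/694) = -√2/694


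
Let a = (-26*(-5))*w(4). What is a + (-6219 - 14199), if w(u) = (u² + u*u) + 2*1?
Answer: -15998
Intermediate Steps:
w(u) = 2 + 2*u² (w(u) = (u² + u²) + 2 = 2*u² + 2 = 2 + 2*u²)
a = 4420 (a = (-26*(-5))*(2 + 2*4²) = 130*(2 + 2*16) = 130*(2 + 32) = 130*34 = 4420)
a + (-6219 - 14199) = 4420 + (-6219 - 14199) = 4420 - 20418 = -15998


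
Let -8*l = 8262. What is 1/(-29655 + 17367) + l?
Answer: -12690433/12288 ≈ -1032.8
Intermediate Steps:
l = -4131/4 (l = -⅛*8262 = -4131/4 ≈ -1032.8)
1/(-29655 + 17367) + l = 1/(-29655 + 17367) - 4131/4 = 1/(-12288) - 4131/4 = -1/12288 - 4131/4 = -12690433/12288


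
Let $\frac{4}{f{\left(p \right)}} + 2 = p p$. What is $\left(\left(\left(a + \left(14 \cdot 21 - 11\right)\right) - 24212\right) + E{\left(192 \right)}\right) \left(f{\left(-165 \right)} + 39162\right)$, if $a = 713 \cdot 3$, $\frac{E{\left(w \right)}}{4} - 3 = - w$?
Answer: $- \frac{24036451352980}{27223} \approx -8.8295 \cdot 10^{8}$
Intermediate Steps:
$E{\left(w \right)} = 12 - 4 w$ ($E{\left(w \right)} = 12 + 4 \left(- w\right) = 12 - 4 w$)
$f{\left(p \right)} = \frac{4}{-2 + p^{2}}$ ($f{\left(p \right)} = \frac{4}{-2 + p p} = \frac{4}{-2 + p^{2}}$)
$a = 2139$
$\left(\left(\left(a + \left(14 \cdot 21 - 11\right)\right) - 24212\right) + E{\left(192 \right)}\right) \left(f{\left(-165 \right)} + 39162\right) = \left(\left(\left(2139 + \left(14 \cdot 21 - 11\right)\right) - 24212\right) + \left(12 - 768\right)\right) \left(\frac{4}{-2 + \left(-165\right)^{2}} + 39162\right) = \left(\left(\left(2139 + \left(294 - 11\right)\right) - 24212\right) + \left(12 - 768\right)\right) \left(\frac{4}{-2 + 27225} + 39162\right) = \left(\left(\left(2139 + 283\right) - 24212\right) - 756\right) \left(\frac{4}{27223} + 39162\right) = \left(\left(2422 - 24212\right) - 756\right) \left(4 \cdot \frac{1}{27223} + 39162\right) = \left(-21790 - 756\right) \left(\frac{4}{27223} + 39162\right) = \left(-22546\right) \frac{1066107130}{27223} = - \frac{24036451352980}{27223}$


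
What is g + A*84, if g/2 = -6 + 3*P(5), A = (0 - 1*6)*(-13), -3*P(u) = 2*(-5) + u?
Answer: 6550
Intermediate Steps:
P(u) = 10/3 - u/3 (P(u) = -(2*(-5) + u)/3 = -(-10 + u)/3 = 10/3 - u/3)
A = 78 (A = (0 - 6)*(-13) = -6*(-13) = 78)
g = -2 (g = 2*(-6 + 3*(10/3 - 1/3*5)) = 2*(-6 + 3*(10/3 - 5/3)) = 2*(-6 + 3*(5/3)) = 2*(-6 + 5) = 2*(-1) = -2)
g + A*84 = -2 + 78*84 = -2 + 6552 = 6550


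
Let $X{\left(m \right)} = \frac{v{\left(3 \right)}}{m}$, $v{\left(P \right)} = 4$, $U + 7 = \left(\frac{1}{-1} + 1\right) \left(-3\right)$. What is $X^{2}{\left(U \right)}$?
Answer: $\frac{16}{49} \approx 0.32653$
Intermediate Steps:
$U = -7$ ($U = -7 + \left(\frac{1}{-1} + 1\right) \left(-3\right) = -7 + \left(-1 + 1\right) \left(-3\right) = -7 + 0 \left(-3\right) = -7 + 0 = -7$)
$X{\left(m \right)} = \frac{4}{m}$
$X^{2}{\left(U \right)} = \left(\frac{4}{-7}\right)^{2} = \left(4 \left(- \frac{1}{7}\right)\right)^{2} = \left(- \frac{4}{7}\right)^{2} = \frac{16}{49}$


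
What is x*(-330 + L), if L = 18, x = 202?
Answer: -63024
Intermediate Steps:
x*(-330 + L) = 202*(-330 + 18) = 202*(-312) = -63024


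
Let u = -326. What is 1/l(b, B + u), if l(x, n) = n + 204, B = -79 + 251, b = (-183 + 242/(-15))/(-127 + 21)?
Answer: 1/50 ≈ 0.020000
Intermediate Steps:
b = 2987/1590 (b = (-183 + 242*(-1/15))/(-106) = (-183 - 242/15)*(-1/106) = -2987/15*(-1/106) = 2987/1590 ≈ 1.8786)
B = 172
l(x, n) = 204 + n
1/l(b, B + u) = 1/(204 + (172 - 326)) = 1/(204 - 154) = 1/50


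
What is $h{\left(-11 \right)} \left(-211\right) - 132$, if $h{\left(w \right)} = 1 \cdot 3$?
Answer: $-765$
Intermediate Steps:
$h{\left(w \right)} = 3$
$h{\left(-11 \right)} \left(-211\right) - 132 = 3 \left(-211\right) - 132 = -633 - 132 = -765$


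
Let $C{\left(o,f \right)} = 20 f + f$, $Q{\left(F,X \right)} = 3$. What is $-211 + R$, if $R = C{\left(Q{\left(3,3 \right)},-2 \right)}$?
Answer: $-253$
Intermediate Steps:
$C{\left(o,f \right)} = 21 f$
$R = -42$ ($R = 21 \left(-2\right) = -42$)
$-211 + R = -211 - 42 = -253$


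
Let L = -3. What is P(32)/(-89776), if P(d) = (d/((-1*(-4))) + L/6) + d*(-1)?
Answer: 49/179552 ≈ 0.00027290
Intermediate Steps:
P(d) = -1/2 - 3*d/4 (P(d) = (d/((-1*(-4))) - 3/6) + d*(-1) = (d/4 - 3*1/6) - d = (d*(1/4) - 1/2) - d = (d/4 - 1/2) - d = (-1/2 + d/4) - d = -1/2 - 3*d/4)
P(32)/(-89776) = (-1/2 - 3/4*32)/(-89776) = (-1/2 - 24)*(-1/89776) = -49/2*(-1/89776) = 49/179552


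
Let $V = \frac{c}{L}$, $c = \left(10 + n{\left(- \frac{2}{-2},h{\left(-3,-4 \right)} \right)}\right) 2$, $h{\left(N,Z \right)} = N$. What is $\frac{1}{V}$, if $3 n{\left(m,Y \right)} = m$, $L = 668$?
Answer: $\frac{1002}{31} \approx 32.323$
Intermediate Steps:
$n{\left(m,Y \right)} = \frac{m}{3}$
$c = \frac{62}{3}$ ($c = \left(10 + \frac{\left(-2\right) \frac{1}{-2}}{3}\right) 2 = \left(10 + \frac{\left(-2\right) \left(- \frac{1}{2}\right)}{3}\right) 2 = \left(10 + \frac{1}{3} \cdot 1\right) 2 = \left(10 + \frac{1}{3}\right) 2 = \frac{31}{3} \cdot 2 = \frac{62}{3} \approx 20.667$)
$V = \frac{31}{1002}$ ($V = \frac{62}{3 \cdot 668} = \frac{62}{3} \cdot \frac{1}{668} = \frac{31}{1002} \approx 0.030938$)
$\frac{1}{V} = \frac{1}{\frac{31}{1002}} = \frac{1002}{31}$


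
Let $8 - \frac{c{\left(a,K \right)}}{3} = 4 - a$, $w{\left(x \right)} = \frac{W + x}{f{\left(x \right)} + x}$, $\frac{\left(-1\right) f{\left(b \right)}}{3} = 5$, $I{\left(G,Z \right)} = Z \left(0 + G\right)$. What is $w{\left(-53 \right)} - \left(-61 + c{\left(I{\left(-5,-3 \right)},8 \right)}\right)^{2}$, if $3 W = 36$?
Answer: $- \frac{1047}{68} \approx -15.397$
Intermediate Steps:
$W = 12$ ($W = \frac{1}{3} \cdot 36 = 12$)
$I{\left(G,Z \right)} = G Z$ ($I{\left(G,Z \right)} = Z G = G Z$)
$f{\left(b \right)} = -15$ ($f{\left(b \right)} = \left(-3\right) 5 = -15$)
$w{\left(x \right)} = \frac{12 + x}{-15 + x}$
$c{\left(a,K \right)} = 12 + 3 a$ ($c{\left(a,K \right)} = 24 - 3 \left(4 - a\right) = 24 + \left(-12 + 3 a\right) = 12 + 3 a$)
$w{\left(-53 \right)} - \left(-61 + c{\left(I{\left(-5,-3 \right)},8 \right)}\right)^{2} = \frac{12 - 53}{-15 - 53} - \left(-61 + \left(12 + 3 \left(\left(-5\right) \left(-3\right)\right)\right)\right)^{2} = \frac{1}{-68} \left(-41\right) - \left(-61 + \left(12 + 3 \cdot 15\right)\right)^{2} = \left(- \frac{1}{68}\right) \left(-41\right) - \left(-61 + \left(12 + 45\right)\right)^{2} = \frac{41}{68} - \left(-61 + 57\right)^{2} = \frac{41}{68} - \left(-4\right)^{2} = \frac{41}{68} - 16 = - \frac{1047}{68}$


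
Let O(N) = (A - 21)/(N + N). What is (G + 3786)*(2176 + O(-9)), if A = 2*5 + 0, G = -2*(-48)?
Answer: 25348813/3 ≈ 8.4496e+6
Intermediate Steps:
G = 96
A = 10 (A = 10 + 0 = 10)
O(N) = -11/(2*N) (O(N) = (10 - 21)/(N + N) = -11*1/(2*N) = -11/(2*N))
(G + 3786)*(2176 + O(-9)) = (96 + 3786)*(2176 - 11/2/(-9)) = 3882*(2176 - 11/2*(-⅑)) = 3882*(2176 + 11/18) = 3882*(39179/18) = 25348813/3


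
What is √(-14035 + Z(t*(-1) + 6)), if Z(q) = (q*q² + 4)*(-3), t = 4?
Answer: I*√14071 ≈ 118.62*I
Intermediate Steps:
Z(q) = -12 - 3*q³ (Z(q) = (q³ + 4)*(-3) = (4 + q³)*(-3) = -12 - 3*q³)
√(-14035 + Z(t*(-1) + 6)) = √(-14035 + (-12 - 3*(4*(-1) + 6)³)) = √(-14035 + (-12 - 3*(-4 + 6)³)) = √(-14035 + (-12 - 3*2³)) = √(-14035 + (-12 - 3*8)) = √(-14035 + (-12 - 24)) = √(-14035 - 36) = √(-14071) = I*√14071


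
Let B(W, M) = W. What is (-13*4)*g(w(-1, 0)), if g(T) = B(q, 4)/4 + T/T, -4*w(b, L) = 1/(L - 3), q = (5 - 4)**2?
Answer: -65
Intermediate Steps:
q = 1 (q = 1**2 = 1)
w(b, L) = -1/(4*(-3 + L)) (w(b, L) = -1/(4*(L - 3)) = -1/(4*(-3 + L)))
g(T) = 5/4 (g(T) = 1/4 + T/T = 1*(1/4) + 1 = 1/4 + 1 = 5/4)
(-13*4)*g(w(-1, 0)) = -13*4*(5/4) = -52*5/4 = -65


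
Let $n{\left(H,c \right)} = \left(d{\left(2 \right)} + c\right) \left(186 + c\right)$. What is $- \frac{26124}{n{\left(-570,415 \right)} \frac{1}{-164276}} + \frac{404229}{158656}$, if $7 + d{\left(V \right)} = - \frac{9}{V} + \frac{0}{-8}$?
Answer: $\frac{453985056441497}{25649756864} \approx 17699.0$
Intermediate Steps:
$d{\left(V \right)} = -7 - \frac{9}{V}$ ($d{\left(V \right)} = -7 + \left(- \frac{9}{V} + \frac{0}{-8}\right) = -7 + \left(- \frac{9}{V} + 0 \left(- \frac{1}{8}\right)\right) = -7 + \left(- \frac{9}{V} + 0\right) = -7 - \frac{9}{V}$)
$n{\left(H,c \right)} = \left(186 + c\right) \left(- \frac{23}{2} + c\right)$ ($n{\left(H,c \right)} = \left(\left(-7 - \frac{9}{2}\right) + c\right) \left(186 + c\right) = \left(- \frac{23}{2} + c\right) \left(186 + c\right) = \left(186 + c\right) \left(- \frac{23}{2} + c\right)$)
$- \frac{26124}{n{\left(-570,415 \right)} \frac{1}{-164276}} + \frac{404229}{158656} = - \frac{26124}{\left(-2139 + 415^{2} + \frac{349}{2} \cdot 415\right) \frac{1}{-164276}} + \frac{404229}{158656} = - \frac{26124}{\left(-2139 + 172225 + \frac{144835}{2}\right) \left(- \frac{1}{164276}\right)} + 404229 \cdot \frac{1}{158656} = - \frac{26124}{\frac{485007}{2} \left(- \frac{1}{164276}\right)} + \frac{404229}{158656} = - \frac{26124}{- \frac{485007}{328552}} + \frac{404229}{158656} = \left(-26124\right) \left(- \frac{328552}{485007}\right) + \frac{404229}{158656} = \frac{2861030816}{161669} + \frac{404229}{158656} = \frac{453985056441497}{25649756864}$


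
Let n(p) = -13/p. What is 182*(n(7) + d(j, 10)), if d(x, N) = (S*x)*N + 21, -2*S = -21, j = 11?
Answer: 213694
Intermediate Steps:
S = 21/2 (S = -1/2*(-21) = 21/2 ≈ 10.500)
d(x, N) = 21 + 21*N*x/2 (d(x, N) = (21*x/2)*N + 21 = 21*N*x/2 + 21 = 21 + 21*N*x/2)
182*(n(7) + d(j, 10)) = 182*(-13/7 + (21 + (21/2)*10*11)) = 182*(-13*1/7 + (21 + 1155)) = 182*(-13/7 + 1176) = 182*(8219/7) = 213694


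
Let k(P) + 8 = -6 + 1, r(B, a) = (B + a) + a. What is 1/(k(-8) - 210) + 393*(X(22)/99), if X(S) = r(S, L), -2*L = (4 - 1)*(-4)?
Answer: 993209/7359 ≈ 134.97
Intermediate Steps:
L = 6 (L = -(4 - 1)*(-4)/2 = -3*(-4)/2 = -1/2*(-12) = 6)
r(B, a) = B + 2*a
k(P) = -13 (k(P) = -8 + (-6 + 1) = -8 - 5 = -13)
X(S) = 12 + S (X(S) = S + 2*6 = S + 12 = 12 + S)
1/(k(-8) - 210) + 393*(X(22)/99) = 1/(-13 - 210) + 393*((12 + 22)/99) = 1/(-223) + 393*(34*(1/99)) = -1/223 + 393*(34/99) = -1/223 + 4454/33 = 993209/7359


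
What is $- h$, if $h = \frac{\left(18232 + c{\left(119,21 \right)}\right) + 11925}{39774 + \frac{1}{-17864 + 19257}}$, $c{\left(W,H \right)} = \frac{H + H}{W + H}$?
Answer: $- \frac{420091189}{554051830} \approx -0.75822$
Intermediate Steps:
$c{\left(W,H \right)} = \frac{2 H}{H + W}$
$h = \frac{420091189}{554051830}$ ($h = \frac{\left(18232 + 2 \cdot 21 \frac{1}{21 + 119}\right) + 11925}{39774 + \frac{1}{-17864 + 19257}} = \frac{\left(18232 + 2 \cdot 21 \cdot \frac{1}{140}\right) + 11925}{39774 + \frac{1}{1393}} = \frac{\left(18232 + \frac{3}{10}\right) + 11925}{\frac{55405183}{1393}} = \left(\frac{182323}{10} + 11925\right) \frac{1393}{55405183} = \frac{301573}{10} \cdot \frac{1393}{55405183} = \frac{420091189}{554051830} \approx 0.75822$)
$- h = \left(-1\right) \frac{420091189}{554051830} = - \frac{420091189}{554051830}$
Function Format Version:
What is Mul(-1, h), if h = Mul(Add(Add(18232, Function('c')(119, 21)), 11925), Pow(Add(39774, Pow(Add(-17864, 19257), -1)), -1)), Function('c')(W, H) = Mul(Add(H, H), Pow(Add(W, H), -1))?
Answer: Rational(-420091189, 554051830) ≈ -0.75822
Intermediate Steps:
Function('c')(W, H) = Mul(2, H, Pow(Add(H, W), -1)) (Function('c')(W, H) = Mul(Mul(2, H), Pow(Add(H, W), -1)) = Mul(2, H, Pow(Add(H, W), -1)))
h = Rational(420091189, 554051830) (h = Mul(Add(Add(18232, Mul(2, 21, Pow(Add(21, 119), -1))), 11925), Pow(Add(39774, Pow(Add(-17864, 19257), -1)), -1)) = Mul(Add(Add(18232, Mul(2, 21, Pow(140, -1))), 11925), Pow(Add(39774, Pow(1393, -1)), -1)) = Mul(Add(Add(18232, Mul(2, 21, Rational(1, 140))), 11925), Pow(Add(39774, Rational(1, 1393)), -1)) = Mul(Add(Add(18232, Rational(3, 10)), 11925), Pow(Rational(55405183, 1393), -1)) = Mul(Add(Rational(182323, 10), 11925), Rational(1393, 55405183)) = Mul(Rational(301573, 10), Rational(1393, 55405183)) = Rational(420091189, 554051830) ≈ 0.75822)
Mul(-1, h) = Mul(-1, Rational(420091189, 554051830)) = Rational(-420091189, 554051830)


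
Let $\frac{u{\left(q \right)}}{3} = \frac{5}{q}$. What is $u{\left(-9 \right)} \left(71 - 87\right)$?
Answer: $\frac{80}{3} \approx 26.667$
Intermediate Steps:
$u{\left(q \right)} = \frac{15}{q}$ ($u{\left(q \right)} = 3 \frac{5}{q} = \frac{15}{q}$)
$u{\left(-9 \right)} \left(71 - 87\right) = \frac{15}{-9} \left(71 - 87\right) = 15 \left(- \frac{1}{9}\right) \left(-16\right) = \left(- \frac{5}{3}\right) \left(-16\right) = \frac{80}{3}$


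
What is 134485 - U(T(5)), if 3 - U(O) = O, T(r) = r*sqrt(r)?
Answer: 134482 + 5*sqrt(5) ≈ 1.3449e+5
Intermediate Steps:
T(r) = r**(3/2)
U(O) = 3 - O
134485 - U(T(5)) = 134485 - (3 - 5**(3/2)) = 134485 - (3 - 5*sqrt(5)) = 134485 + (-3 + 5*sqrt(5)) = 134482 + 5*sqrt(5)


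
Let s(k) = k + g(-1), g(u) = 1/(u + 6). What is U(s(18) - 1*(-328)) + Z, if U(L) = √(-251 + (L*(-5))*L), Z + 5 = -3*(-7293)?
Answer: 21874 + 4*I*√936755/5 ≈ 21874.0 + 774.29*I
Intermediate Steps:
g(u) = 1/(6 + u)
s(k) = ⅕ + k (s(k) = k + 1/(6 - 1) = k + 1/5 = k + ⅕ = ⅕ + k)
Z = 21874 (Z = -5 - 3*(-7293) = -5 + 21879 = 21874)
U(L) = √(-251 - 5*L²) (U(L) = √(-251 + (-5*L)*L) = √(-251 - 5*L²))
U(s(18) - 1*(-328)) + Z = √(-251 - 5*((⅕ + 18) - 1*(-328))²) + 21874 = √(-251 - 5*(91/5 + 328)²) + 21874 = √(-251 - 5*(1731/5)²) + 21874 = √(-251 - 5*2996361/25) + 21874 = √(-251 - 2996361/5) + 21874 = √(-2997616/5) + 21874 = 4*I*√936755/5 + 21874 = 21874 + 4*I*√936755/5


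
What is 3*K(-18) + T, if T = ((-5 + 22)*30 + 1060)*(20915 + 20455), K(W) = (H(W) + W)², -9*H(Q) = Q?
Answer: 64951668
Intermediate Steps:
H(Q) = -Q/9
K(W) = 64*W²/81 (K(W) = (-W/9 + W)² = (8*W/9)² = 64*W²/81)
T = 64950900 (T = (17*30 + 1060)*41370 = (510 + 1060)*41370 = 1570*41370 = 64950900)
3*K(-18) + T = 3*((64/81)*(-18)²) + 64950900 = 3*((64/81)*324) + 64950900 = 3*256 + 64950900 = 768 + 64950900 = 64951668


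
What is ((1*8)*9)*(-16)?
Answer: -1152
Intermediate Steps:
((1*8)*9)*(-16) = (8*9)*(-16) = 72*(-16) = -1152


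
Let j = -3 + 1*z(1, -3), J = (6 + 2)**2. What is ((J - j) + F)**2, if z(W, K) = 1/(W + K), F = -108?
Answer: 6561/4 ≈ 1640.3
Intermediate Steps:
J = 64 (J = 8**2 = 64)
z(W, K) = 1/(K + W)
j = -7/2 (j = -3 + 1/(-3 + 1) = -3 + 1/(-2) = -3 + 1*(-1/2) = -3 - 1/2 = -7/2 ≈ -3.5000)
((J - j) + F)**2 = ((64 - 1*(-7/2)) - 108)**2 = ((64 + 7/2) - 108)**2 = (135/2 - 108)**2 = (-81/2)**2 = 6561/4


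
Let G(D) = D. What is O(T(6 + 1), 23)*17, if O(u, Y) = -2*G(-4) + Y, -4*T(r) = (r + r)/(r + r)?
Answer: 527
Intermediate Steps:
T(r) = -¼ (T(r) = -(r + r)/(4*(r + r)) = -2*r/(4*(2*r)) = -2*r*1/(2*r)/4 = -¼*1 = -¼)
O(u, Y) = 8 + Y (O(u, Y) = -2*(-4) + Y = 8 + Y)
O(T(6 + 1), 23)*17 = (8 + 23)*17 = 31*17 = 527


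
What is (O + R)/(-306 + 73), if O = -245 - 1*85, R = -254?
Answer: 584/233 ≈ 2.5064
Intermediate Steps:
O = -330 (O = -245 - 85 = -330)
(O + R)/(-306 + 73) = (-330 - 254)/(-306 + 73) = -584/(-233) = -584*(-1/233) = 584/233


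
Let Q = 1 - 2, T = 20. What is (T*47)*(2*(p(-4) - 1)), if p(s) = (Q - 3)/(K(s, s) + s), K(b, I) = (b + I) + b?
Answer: -1410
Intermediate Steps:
Q = -1
K(b, I) = I + 2*b (K(b, I) = (I + b) + b = I + 2*b)
p(s) = -1/s (p(s) = (-1 - 3)/((s + 2*s) + s) = -4/(3*s + s) = -4*1/(4*s) = -1/s)
(T*47)*(2*(p(-4) - 1)) = (20*47)*(2*(-1/(-4) - 1)) = 940*(2*(-1*(-¼) - 1)) = 940*(2*(¼ - 1)) = 940*(2*(-¾)) = 940*(-3/2) = -1410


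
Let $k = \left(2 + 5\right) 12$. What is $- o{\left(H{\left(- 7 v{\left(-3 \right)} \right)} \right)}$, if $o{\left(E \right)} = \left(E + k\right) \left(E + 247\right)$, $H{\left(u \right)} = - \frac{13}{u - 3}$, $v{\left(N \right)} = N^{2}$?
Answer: $- \frac{90662455}{4356} \approx -20813.0$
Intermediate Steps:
$k = 84$ ($k = 7 \cdot 12 = 84$)
$H{\left(u \right)} = - \frac{13}{-3 + u}$ ($H{\left(u \right)} = - \frac{13}{u - 3} = - \frac{13}{-3 + u}$)
$o{\left(E \right)} = \left(84 + E\right) \left(247 + E\right)$ ($o{\left(E \right)} = \left(E + 84\right) \left(E + 247\right) = \left(84 + E\right) \left(247 + E\right)$)
$- o{\left(H{\left(- 7 v{\left(-3 \right)} \right)} \right)} = - (20748 + \left(- \frac{13}{-3 - 7 \left(-3\right)^{2}}\right)^{2} + 331 \left(- \frac{13}{-3 - 7 \left(-3\right)^{2}}\right)) = - (20748 + \left(- \frac{13}{-3 - 63}\right)^{2} + 331 \left(- \frac{13}{-3 - 63}\right)) = - (20748 + \left(- \frac{13}{-66}\right)^{2} + 331 \left(- \frac{13}{-66}\right)) = - (20748 + \left(\left(-13\right) \left(- \frac{1}{66}\right)\right)^{2} + 331 \left(\left(-13\right) \left(- \frac{1}{66}\right)\right)) = - (20748 + \left(\frac{13}{66}\right)^{2} + 331 \cdot \frac{13}{66}) = - (20748 + \frac{169}{4356} + \frac{4303}{66}) = \left(-1\right) \frac{90662455}{4356} = - \frac{90662455}{4356}$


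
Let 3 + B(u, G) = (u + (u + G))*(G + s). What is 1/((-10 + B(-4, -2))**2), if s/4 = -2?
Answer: 1/7569 ≈ 0.00013212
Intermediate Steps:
s = -8 (s = 4*(-2) = -8)
B(u, G) = -3 + (-8 + G)*(G + 2*u) (B(u, G) = -3 + (u + (u + G))*(G - 8) = -3 + (u + (G + u))*(-8 + G) = -3 + (G + 2*u)*(-8 + G) = -3 + (-8 + G)*(G + 2*u))
1/((-10 + B(-4, -2))**2) = 1/((-10 + (-3 + (-2)**2 - 16*(-4) - 8*(-2) + 2*(-2)*(-4)))**2) = 1/((-10 + (-3 + 4 + 64 + 16 + 16))**2) = 1/((-10 + 97)**2) = 1/(87**2) = 1/7569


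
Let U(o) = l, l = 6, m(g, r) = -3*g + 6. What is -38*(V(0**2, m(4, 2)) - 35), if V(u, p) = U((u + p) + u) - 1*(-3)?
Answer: 988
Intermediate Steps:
m(g, r) = 6 - 3*g
U(o) = 6
V(u, p) = 9 (V(u, p) = 6 - 1*(-3) = 6 + 3 = 9)
-38*(V(0**2, m(4, 2)) - 35) = -38*(9 - 35) = -38*(-26) = 988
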